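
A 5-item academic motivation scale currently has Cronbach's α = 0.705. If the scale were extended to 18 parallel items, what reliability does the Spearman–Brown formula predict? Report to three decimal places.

predicted reliability = 0.896

Length factor m = 18/5 = 3.6000
α' = m·α / (1 + (m−1)·α)
   = 18/5 × 0.705 / (1 + (18/5 − 1) × 0.705)
   = 2.5380 / 2.8330 = 0.896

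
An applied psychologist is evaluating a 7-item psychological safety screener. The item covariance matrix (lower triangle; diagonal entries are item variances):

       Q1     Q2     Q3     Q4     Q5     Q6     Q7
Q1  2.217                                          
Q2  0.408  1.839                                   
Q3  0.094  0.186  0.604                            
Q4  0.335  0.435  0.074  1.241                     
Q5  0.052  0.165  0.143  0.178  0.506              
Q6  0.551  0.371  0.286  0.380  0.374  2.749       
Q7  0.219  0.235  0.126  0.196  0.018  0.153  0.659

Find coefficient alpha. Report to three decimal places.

ΣVar(i) = 2.217 + 1.839 + 0.604 + 1.241 + 0.506 + 2.749 + 0.659 = 9.815
Σ_{i<j} σ_ij = 4.979
σ²_total = 9.815 + 2 × 4.979 = 19.773
α = (k/(k−1))·(1 − ΣVar(i)/σ²_total) = (7/6)·(1 − 9.815/19.773) = 0.588

α = 0.588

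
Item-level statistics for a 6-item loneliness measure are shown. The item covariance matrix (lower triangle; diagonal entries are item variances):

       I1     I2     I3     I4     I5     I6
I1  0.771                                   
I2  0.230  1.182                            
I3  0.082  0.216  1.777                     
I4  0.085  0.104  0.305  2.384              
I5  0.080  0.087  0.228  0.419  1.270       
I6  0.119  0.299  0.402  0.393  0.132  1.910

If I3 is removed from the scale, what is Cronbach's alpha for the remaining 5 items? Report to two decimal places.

Cronbach's alpha = 0.43

Remaining items: I1, I2, I4, I5, I6 (k = 5).
sum of item variances = 0.771 + 1.182 + 2.384 + 1.270 + 1.910 = 7.517
σ²_T = 7.517 + 2 × 1.948 = 11.413
α (item deleted) = (5/4)·(1 − 7.517/11.413) = 0.43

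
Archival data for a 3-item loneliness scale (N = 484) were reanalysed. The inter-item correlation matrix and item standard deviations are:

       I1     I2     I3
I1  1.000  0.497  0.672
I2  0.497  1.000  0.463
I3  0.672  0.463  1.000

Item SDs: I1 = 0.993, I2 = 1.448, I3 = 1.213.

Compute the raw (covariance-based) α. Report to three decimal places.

α = 0.760

Σσ²ᵢ = 0.993² + 1.448² + 1.213² = 4.5541
Covariances σ_ij = r_ij · s_i · s_j:
  σ(I1,I2) = 0.497 × 0.993 × 1.448 = 0.7146
  σ(I1,I3) = 0.672 × 0.993 × 1.213 = 0.8094
  σ(I2,I3) = 0.463 × 1.448 × 1.213 = 0.8132
σ²_T = Σσ²ᵢ + 2·Σσ_ij = 4.5541 + 2 × 2.3372 = 9.2285
α = (3/2)·(1 − 4.5541/9.2285) = 0.760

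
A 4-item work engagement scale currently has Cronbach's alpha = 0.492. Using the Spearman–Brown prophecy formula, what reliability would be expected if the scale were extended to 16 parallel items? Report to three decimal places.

predicted reliability = 0.795

Length factor m = 16/4 = 4.0000
α' = m·α / (1 + (m−1)·α)
   = 16/4 × 0.492 / (1 + (16/4 − 1) × 0.492)
   = 1.9680 / 2.4760 = 0.795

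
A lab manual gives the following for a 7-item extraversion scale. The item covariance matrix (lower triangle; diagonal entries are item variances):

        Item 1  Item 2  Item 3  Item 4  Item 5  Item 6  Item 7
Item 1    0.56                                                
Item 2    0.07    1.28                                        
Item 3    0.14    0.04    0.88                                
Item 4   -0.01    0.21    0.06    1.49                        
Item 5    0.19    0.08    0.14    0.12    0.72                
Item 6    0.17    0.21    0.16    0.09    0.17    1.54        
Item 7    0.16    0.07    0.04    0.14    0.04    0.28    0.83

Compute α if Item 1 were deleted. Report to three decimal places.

Remaining items: Item 2, Item 3, Item 4, Item 5, Item 6, Item 7 (k = 6).
Σσᵢ² = 1.28 + 0.88 + 1.49 + 0.72 + 1.54 + 0.83 = 6.74
total variance = 6.74 + 2 × 1.85 = 10.44
α (item deleted) = (6/5)·(1 − 6.74/10.44) = 0.425

α = 0.425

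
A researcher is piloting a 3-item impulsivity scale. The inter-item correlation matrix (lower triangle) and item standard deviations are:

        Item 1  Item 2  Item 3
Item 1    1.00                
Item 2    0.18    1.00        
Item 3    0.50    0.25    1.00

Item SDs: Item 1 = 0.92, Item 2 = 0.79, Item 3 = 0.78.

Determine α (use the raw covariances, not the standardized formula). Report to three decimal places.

α = 0.574

Σσ²ᵢ = 0.92² + 0.79² + 0.78² = 2.0789
Covariances σ_ij = r_ij · s_i · s_j:
  σ(Item 1,Item 2) = 0.18 × 0.92 × 0.79 = 0.1308
  σ(Item 1,Item 3) = 0.50 × 0.92 × 0.78 = 0.3588
  σ(Item 2,Item 3) = 0.25 × 0.79 × 0.78 = 0.1541
σ²_T = Σσ²ᵢ + 2·Σσ_ij = 2.0789 + 2 × 0.6437 = 3.3663
α = (3/2)·(1 − 2.0789/3.3663) = 0.574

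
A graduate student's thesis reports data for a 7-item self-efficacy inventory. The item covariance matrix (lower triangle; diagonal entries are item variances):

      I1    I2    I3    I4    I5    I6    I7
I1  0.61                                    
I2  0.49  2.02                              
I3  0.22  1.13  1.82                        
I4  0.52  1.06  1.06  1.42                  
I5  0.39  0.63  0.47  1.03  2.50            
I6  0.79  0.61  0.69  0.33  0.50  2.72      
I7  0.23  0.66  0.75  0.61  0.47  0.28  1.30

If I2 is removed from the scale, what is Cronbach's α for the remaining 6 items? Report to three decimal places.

Cronbach's α = 0.740

Remaining items: I1, I3, I4, I5, I6, I7 (k = 6).
Σσᵢ² = 0.61 + 1.82 + 1.42 + 2.50 + 2.72 + 1.30 = 10.37
total variance = 10.37 + 2 × 8.34 = 27.05
α (item deleted) = (6/5)·(1 − 10.37/27.05) = 0.740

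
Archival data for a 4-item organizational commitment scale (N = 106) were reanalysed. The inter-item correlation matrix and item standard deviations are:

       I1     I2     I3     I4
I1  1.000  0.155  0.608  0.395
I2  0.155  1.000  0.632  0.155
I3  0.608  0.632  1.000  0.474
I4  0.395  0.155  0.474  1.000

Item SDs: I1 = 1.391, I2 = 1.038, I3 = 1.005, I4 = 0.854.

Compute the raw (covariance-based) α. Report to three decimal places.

α = 0.715

Σσ²ᵢ = 1.391² + 1.038² + 1.005² + 0.854² = 4.7517
Covariances σ_ij = r_ij · s_i · s_j:
  σ(I1,I2) = 0.155 × 1.391 × 1.038 = 0.2238
  σ(I1,I3) = 0.608 × 1.391 × 1.005 = 0.8500
  σ(I1,I4) = 0.395 × 1.391 × 0.854 = 0.4692
  σ(I2,I3) = 0.632 × 1.038 × 1.005 = 0.6593
  σ(I2,I4) = 0.155 × 1.038 × 0.854 = 0.1374
  σ(I3,I4) = 0.474 × 1.005 × 0.854 = 0.4068
σ²_T = Σσ²ᵢ + 2·Σσ_ij = 4.7517 + 2 × 2.7465 = 10.2447
α = (4/3)·(1 − 4.7517/10.2447) = 0.715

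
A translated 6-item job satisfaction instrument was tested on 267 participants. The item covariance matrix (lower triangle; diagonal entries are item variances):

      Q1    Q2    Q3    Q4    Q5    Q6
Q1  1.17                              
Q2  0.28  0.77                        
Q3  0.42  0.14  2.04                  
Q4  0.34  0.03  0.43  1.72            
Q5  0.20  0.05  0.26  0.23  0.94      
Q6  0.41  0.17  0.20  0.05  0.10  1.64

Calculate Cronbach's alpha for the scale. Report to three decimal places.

Cronbach's alpha = 0.533

sum of item variances = 1.17 + 0.77 + 2.04 + 1.72 + 0.94 + 1.64 = 8.28
Σ_{i<j} σ_ij = 3.31
σ²_T = 8.28 + 2 × 3.31 = 14.90
α = (k/(k−1))·(1 − sum of item variances/σ²_T) = (6/5)·(1 − 8.28/14.90) = 0.533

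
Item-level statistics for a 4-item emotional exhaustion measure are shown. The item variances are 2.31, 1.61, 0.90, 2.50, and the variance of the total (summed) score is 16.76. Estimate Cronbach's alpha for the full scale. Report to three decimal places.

sum of item variances = 2.31 + 1.61 + 0.90 + 2.50 = 7.32
α = (k/(k−1))·(1 − sum of item variances/σ²_total) = (4/3)·(1 − 7.32/16.76) = 0.751

α = 0.751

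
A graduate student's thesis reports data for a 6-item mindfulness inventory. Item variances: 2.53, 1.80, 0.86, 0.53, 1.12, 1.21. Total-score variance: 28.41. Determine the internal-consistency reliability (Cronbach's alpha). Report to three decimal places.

α = 0.860

Σσ²ᵢ = 2.53 + 1.80 + 0.86 + 0.53 + 1.12 + 1.21 = 8.05
α = (k/(k−1))·(1 − Σσ²ᵢ/σ²_total) = (6/5)·(1 − 8.05/28.41) = 0.860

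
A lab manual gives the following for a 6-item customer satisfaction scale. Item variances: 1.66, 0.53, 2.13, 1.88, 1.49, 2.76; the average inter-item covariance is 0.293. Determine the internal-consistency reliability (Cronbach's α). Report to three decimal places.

sum of item variances = 1.66 + 0.53 + 2.13 + 1.88 + 1.49 + 2.76 = 10.45
Sum of the 15 distinct covariances = 15 × 0.293 = 4.395
σ²_T = sum of item variances + 2·Σcov = 10.45 + 2 × 4.395 = 19.240
α = (6/5)·(1 − 10.45/19.240) = 0.548

Cronbach's α = 0.548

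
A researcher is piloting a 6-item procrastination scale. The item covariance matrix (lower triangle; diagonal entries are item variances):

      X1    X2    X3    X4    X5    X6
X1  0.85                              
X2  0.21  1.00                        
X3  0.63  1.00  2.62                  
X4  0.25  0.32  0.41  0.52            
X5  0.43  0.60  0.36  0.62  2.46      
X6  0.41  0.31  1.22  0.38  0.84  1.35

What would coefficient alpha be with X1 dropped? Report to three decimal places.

α = 0.755

Remaining items: X2, X3, X4, X5, X6 (k = 5).
Σσᵢ² = 1.00 + 2.62 + 0.52 + 2.46 + 1.35 = 7.95
σ²_T = 7.95 + 2 × 6.06 = 20.07
α (item deleted) = (5/4)·(1 − 7.95/20.07) = 0.755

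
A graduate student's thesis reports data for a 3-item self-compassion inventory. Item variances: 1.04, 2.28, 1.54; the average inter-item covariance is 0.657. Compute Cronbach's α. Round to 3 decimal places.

Σσᵢ² = 1.04 + 2.28 + 1.54 = 4.86
Sum of the 3 distinct covariances = 3 × 0.657 = 1.971
σ²_total = Σσᵢ² + 2·Σcov = 4.86 + 2 × 1.971 = 8.802
α = (3/2)·(1 − 4.86/8.802) = 0.672

Cronbach's α = 0.672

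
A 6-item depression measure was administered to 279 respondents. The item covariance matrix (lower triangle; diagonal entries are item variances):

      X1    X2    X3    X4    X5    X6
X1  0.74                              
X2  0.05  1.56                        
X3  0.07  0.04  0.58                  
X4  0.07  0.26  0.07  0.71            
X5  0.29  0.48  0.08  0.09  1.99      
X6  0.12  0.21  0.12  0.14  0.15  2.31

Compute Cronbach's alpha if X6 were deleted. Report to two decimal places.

Remaining items: X1, X2, X3, X4, X5 (k = 5).
Σσ²ᵢ = 0.74 + 1.56 + 0.58 + 0.71 + 1.99 = 5.58
σ²_T = 5.58 + 2 × 1.50 = 8.58
α (item deleted) = (5/4)·(1 − 5.58/8.58) = 0.44

Cronbach's alpha = 0.44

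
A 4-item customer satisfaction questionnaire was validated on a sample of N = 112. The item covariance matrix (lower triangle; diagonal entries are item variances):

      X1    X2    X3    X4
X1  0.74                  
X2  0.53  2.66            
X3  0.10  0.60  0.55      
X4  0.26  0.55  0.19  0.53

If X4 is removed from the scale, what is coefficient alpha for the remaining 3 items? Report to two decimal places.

Remaining items: X1, X2, X3 (k = 3).
sum of item variances = 0.74 + 2.66 + 0.55 = 3.95
σ²_T = 3.95 + 2 × 1.23 = 6.41
α (item deleted) = (3/2)·(1 − 3.95/6.41) = 0.58

coefficient alpha = 0.58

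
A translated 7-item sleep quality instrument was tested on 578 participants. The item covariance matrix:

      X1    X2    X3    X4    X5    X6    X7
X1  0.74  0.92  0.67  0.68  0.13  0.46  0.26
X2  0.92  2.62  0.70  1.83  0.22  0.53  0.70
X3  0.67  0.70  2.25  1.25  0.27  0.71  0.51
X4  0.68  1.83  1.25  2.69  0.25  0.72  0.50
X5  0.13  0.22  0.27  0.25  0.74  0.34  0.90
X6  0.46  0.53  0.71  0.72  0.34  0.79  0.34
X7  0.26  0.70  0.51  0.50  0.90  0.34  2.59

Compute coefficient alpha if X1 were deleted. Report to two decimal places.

α = 0.75

Remaining items: X2, X3, X4, X5, X6, X7 (k = 6).
sum of item variances = 2.62 + 2.25 + 2.69 + 0.74 + 0.79 + 2.59 = 11.68
σ²_total = 11.68 + 2 × 9.77 = 31.22
α (item deleted) = (6/5)·(1 − 11.68/31.22) = 0.75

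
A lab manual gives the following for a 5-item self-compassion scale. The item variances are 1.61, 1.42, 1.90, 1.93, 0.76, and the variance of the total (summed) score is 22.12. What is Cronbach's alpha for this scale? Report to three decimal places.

Cronbach's alpha = 0.819

ΣVar(i) = 1.61 + 1.42 + 1.90 + 1.93 + 0.76 = 7.62
α = (k/(k−1))·(1 − ΣVar(i)/total variance) = (5/4)·(1 − 7.62/22.12) = 0.819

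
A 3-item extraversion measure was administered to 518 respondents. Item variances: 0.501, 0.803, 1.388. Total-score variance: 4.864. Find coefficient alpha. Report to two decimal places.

α = 0.67

Σσ²ᵢ = 0.501 + 0.803 + 1.388 = 2.692
α = (k/(k−1))·(1 − Σσ²ᵢ/σ²_total) = (3/2)·(1 − 2.692/4.864) = 0.67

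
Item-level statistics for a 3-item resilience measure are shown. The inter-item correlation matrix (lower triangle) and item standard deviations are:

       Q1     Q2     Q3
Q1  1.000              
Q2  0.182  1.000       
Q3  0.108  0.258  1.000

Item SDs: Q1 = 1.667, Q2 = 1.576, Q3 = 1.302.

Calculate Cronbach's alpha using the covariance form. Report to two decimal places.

Σσ²ᵢ = 1.667² + 1.576² + 1.302² = 6.9579
Covariances σ_ij = r_ij · s_i · s_j:
  σ(Q1,Q2) = 0.182 × 1.667 × 1.576 = 0.4781
  σ(Q1,Q3) = 0.108 × 1.667 × 1.302 = 0.2344
  σ(Q2,Q3) = 0.258 × 1.576 × 1.302 = 0.5294
σ²_T = Σσ²ᵢ + 2·Σσ_ij = 6.9579 + 2 × 1.2419 = 9.4417
α = (3/2)·(1 − 6.9579/9.4417) = 0.39

Cronbach's alpha = 0.39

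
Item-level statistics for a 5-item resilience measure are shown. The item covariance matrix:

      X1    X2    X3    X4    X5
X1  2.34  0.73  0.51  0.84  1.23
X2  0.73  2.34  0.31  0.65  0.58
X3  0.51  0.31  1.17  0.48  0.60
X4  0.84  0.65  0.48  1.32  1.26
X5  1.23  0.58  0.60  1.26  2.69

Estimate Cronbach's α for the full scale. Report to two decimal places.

α = 0.74

Σσ²ᵢ = 2.34 + 2.34 + 1.17 + 1.32 + 2.69 = 9.86
Sum of off-diagonal covariances = 7.19
total variance = 9.86 + 2 × 7.19 = 24.24
α = (k/(k−1))·(1 − Σσ²ᵢ/total variance) = (5/4)·(1 − 9.86/24.24) = 0.74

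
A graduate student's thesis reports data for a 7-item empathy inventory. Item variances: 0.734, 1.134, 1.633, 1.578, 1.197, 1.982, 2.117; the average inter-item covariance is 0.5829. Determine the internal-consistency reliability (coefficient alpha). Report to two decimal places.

sum of item variances = 0.734 + 1.134 + 1.633 + 1.578 + 1.197 + 1.982 + 2.117 = 10.375
Sum of the 21 distinct covariances = 21 × 0.5829 = 12.2409
total variance = sum of item variances + 2·Σcov = 10.375 + 2 × 12.2409 = 34.8568
α = (7/6)·(1 − 10.375/34.8568) = 0.82

α = 0.82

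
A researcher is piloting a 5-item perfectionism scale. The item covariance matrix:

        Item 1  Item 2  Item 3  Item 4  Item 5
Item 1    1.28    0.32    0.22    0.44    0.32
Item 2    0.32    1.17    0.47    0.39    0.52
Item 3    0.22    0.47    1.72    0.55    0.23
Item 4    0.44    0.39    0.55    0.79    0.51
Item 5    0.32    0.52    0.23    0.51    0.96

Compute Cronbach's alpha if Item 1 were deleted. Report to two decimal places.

α = 0.71

Remaining items: Item 2, Item 3, Item 4, Item 5 (k = 4).
sum of item variances = 1.17 + 1.72 + 0.79 + 0.96 = 4.64
σ²_total = 4.64 + 2 × 2.67 = 9.98
α (item deleted) = (4/3)·(1 − 4.64/9.98) = 0.71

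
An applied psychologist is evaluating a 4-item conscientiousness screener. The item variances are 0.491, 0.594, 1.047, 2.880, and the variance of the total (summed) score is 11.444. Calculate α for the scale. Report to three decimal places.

ΣVar(i) = 0.491 + 0.594 + 1.047 + 2.880 = 5.012
α = (k/(k−1))·(1 − ΣVar(i)/σ²_total) = (4/3)·(1 − 5.012/11.444) = 0.749

α = 0.749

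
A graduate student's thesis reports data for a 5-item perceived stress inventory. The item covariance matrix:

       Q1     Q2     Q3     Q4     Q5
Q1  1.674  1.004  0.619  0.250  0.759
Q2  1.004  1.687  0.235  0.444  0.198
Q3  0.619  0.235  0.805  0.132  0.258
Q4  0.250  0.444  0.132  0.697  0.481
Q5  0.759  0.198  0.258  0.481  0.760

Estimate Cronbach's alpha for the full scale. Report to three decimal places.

sum of item variances = 1.674 + 1.687 + 0.805 + 0.697 + 0.760 = 5.623
Sum of the distinct covariances = 4.380
σ²_total = 5.623 + 2 × 4.380 = 14.383
α = (k/(k−1))·(1 − sum of item variances/σ²_total) = (5/4)·(1 − 5.623/14.383) = 0.761

α = 0.761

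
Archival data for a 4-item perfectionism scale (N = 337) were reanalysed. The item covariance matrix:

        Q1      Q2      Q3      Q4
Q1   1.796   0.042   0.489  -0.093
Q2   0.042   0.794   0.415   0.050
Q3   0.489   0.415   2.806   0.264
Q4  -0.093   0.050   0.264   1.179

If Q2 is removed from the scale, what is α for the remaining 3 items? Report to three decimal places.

Remaining items: Q1, Q3, Q4 (k = 3).
sum of item variances = 1.796 + 2.806 + 1.179 = 5.781
Var(T) = 5.781 + 2 × 0.660 = 7.101
α (item deleted) = (3/2)·(1 − 5.781/7.101) = 0.279

α = 0.279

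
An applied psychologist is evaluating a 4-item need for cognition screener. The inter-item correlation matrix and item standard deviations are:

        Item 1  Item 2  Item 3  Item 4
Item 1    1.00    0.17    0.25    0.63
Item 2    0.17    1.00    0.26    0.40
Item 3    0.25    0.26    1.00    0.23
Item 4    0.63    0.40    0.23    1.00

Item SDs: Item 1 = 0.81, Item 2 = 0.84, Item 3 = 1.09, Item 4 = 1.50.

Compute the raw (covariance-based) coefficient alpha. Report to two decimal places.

Σσ²ᵢ = 0.81² + 0.84² + 1.09² + 1.50² = 4.7998
Covariances σ_ij = r_ij · s_i · s_j:
  σ(Item 1,Item 2) = 0.17 × 0.81 × 0.84 = 0.1157
  σ(Item 1,Item 3) = 0.25 × 0.81 × 1.09 = 0.2207
  σ(Item 1,Item 4) = 0.63 × 0.81 × 1.50 = 0.7655
  σ(Item 2,Item 3) = 0.26 × 0.84 × 1.09 = 0.2381
  σ(Item 2,Item 4) = 0.40 × 0.84 × 1.50 = 0.5040
  σ(Item 3,Item 4) = 0.23 × 1.09 × 1.50 = 0.3761
σ²_T = Σσ²ᵢ + 2·Σσ_ij = 4.7998 + 2 × 2.2201 = 9.2400
α = (4/3)·(1 − 4.7998/9.2400) = 0.64

α = 0.64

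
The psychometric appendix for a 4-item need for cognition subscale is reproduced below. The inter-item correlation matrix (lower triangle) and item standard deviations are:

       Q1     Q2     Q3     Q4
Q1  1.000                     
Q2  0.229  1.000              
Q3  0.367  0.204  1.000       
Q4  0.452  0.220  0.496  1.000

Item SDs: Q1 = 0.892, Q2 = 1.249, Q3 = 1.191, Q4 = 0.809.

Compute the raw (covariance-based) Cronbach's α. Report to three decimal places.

Cronbach's α = 0.629

Σσ²ᵢ = 0.892² + 1.249² + 1.191² + 0.809² = 4.4286
Covariances σ_ij = r_ij · s_i · s_j:
  σ(Q1,Q2) = 0.229 × 0.892 × 1.249 = 0.2551
  σ(Q1,Q3) = 0.367 × 0.892 × 1.191 = 0.3899
  σ(Q1,Q4) = 0.452 × 0.892 × 0.809 = 0.3262
  σ(Q2,Q3) = 0.204 × 1.249 × 1.191 = 0.3035
  σ(Q2,Q4) = 0.220 × 1.249 × 0.809 = 0.2223
  σ(Q3,Q4) = 0.496 × 1.191 × 0.809 = 0.4779
σ²_T = Σσ²ᵢ + 2·Σσ_ij = 4.4286 + 2 × 1.9749 = 8.3784
α = (4/3)·(1 − 4.4286/8.3784) = 0.629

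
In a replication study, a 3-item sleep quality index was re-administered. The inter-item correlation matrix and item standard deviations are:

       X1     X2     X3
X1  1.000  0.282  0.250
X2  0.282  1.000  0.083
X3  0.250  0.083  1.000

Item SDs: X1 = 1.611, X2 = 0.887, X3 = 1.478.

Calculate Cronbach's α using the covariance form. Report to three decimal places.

Σσ²ᵢ = 1.611² + 0.887² + 1.478² = 5.5666
Covariances σ_ij = r_ij · s_i · s_j:
  σ(X1,X2) = 0.282 × 1.611 × 0.887 = 0.4030
  σ(X1,X3) = 0.250 × 1.611 × 1.478 = 0.5953
  σ(X2,X3) = 0.083 × 0.887 × 1.478 = 0.1088
σ²_T = Σσ²ᵢ + 2·Σσ_ij = 5.5666 + 2 × 1.1071 = 7.7808
α = (3/2)·(1 − 5.5666/7.7808) = 0.427

α = 0.427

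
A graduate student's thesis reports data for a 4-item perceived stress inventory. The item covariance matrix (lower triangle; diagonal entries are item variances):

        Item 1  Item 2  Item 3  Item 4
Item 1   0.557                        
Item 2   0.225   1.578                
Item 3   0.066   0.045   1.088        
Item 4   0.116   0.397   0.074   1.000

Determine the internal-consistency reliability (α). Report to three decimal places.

sum of item variances = 0.557 + 1.578 + 1.088 + 1.000 = 4.223
Σ_{i<j} σ_ij = 0.923
σ²_total = 4.223 + 2 × 0.923 = 6.069
α = (k/(k−1))·(1 − sum of item variances/σ²_total) = (4/3)·(1 − 4.223/6.069) = 0.406

α = 0.406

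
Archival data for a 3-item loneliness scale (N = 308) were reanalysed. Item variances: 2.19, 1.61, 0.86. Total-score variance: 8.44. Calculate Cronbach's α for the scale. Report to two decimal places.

Cronbach's α = 0.67

sum of item variances = 2.19 + 1.61 + 0.86 = 4.66
α = (k/(k−1))·(1 − sum of item variances/σ²_total) = (3/2)·(1 − 4.66/8.44) = 0.67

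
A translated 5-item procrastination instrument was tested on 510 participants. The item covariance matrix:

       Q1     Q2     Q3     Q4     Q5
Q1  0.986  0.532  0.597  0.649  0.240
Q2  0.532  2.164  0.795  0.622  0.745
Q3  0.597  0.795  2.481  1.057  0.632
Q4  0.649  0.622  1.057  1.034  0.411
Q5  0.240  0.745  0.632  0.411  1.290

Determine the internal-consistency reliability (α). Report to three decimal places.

α = 0.765

sum of item variances = 0.986 + 2.164 + 2.481 + 1.034 + 1.290 = 7.955
Σ_{i<j} σ_ij = 6.280
Var(T) = 7.955 + 2 × 6.280 = 20.515
α = (k/(k−1))·(1 − sum of item variances/Var(T)) = (5/4)·(1 − 7.955/20.515) = 0.765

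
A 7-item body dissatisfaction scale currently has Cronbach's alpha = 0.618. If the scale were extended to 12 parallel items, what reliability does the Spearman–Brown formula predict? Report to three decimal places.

predicted reliability = 0.735

Length factor m = 12/7 = 1.7143
α' = m·α / (1 + (m−1)·α)
   = 12/7 × 0.618 / (1 + (12/7 − 1) × 0.618)
   = 1.0594 / 1.4414 = 0.735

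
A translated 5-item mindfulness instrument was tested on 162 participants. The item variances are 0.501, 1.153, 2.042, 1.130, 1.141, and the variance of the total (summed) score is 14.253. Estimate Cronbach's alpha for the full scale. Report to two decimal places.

Σσᵢ² = 0.501 + 1.153 + 2.042 + 1.130 + 1.141 = 5.967
α = (k/(k−1))·(1 − Σσᵢ²/total variance) = (5/4)·(1 − 5.967/14.253) = 0.73

Cronbach's alpha = 0.73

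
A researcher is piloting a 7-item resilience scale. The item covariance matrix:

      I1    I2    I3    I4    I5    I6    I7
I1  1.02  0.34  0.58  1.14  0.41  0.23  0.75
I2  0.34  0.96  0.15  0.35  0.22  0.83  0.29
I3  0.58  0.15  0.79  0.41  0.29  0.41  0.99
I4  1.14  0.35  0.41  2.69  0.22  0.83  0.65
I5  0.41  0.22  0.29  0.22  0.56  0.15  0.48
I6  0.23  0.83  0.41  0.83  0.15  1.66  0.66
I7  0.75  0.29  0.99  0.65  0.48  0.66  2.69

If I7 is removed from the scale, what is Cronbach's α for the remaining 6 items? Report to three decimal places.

Cronbach's α = 0.757

Remaining items: I1, I2, I3, I4, I5, I6 (k = 6).
sum of item variances = 1.02 + 0.96 + 0.79 + 2.69 + 0.56 + 1.66 = 7.68
Var(T) = 7.68 + 2 × 6.56 = 20.80
α (item deleted) = (6/5)·(1 − 7.68/20.80) = 0.757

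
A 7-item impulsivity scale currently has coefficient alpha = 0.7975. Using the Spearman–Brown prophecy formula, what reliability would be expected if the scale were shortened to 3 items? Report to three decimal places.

Length factor m = 3/7 = 0.4286
α' = m·α / (1 − (1−m)·α)
   = 3/7 × 0.7975 / (1 − (1 − 3/7) × 0.7975)
   = 0.3418 / 0.5443 = 0.628

predicted reliability = 0.628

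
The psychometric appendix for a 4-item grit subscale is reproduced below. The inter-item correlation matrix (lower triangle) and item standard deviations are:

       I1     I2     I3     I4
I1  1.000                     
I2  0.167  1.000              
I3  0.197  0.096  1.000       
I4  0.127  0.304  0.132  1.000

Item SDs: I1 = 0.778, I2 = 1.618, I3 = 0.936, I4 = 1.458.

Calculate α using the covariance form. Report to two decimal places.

Σσ²ᵢ = 0.778² + 1.618² + 0.936² + 1.458² = 6.2251
Covariances σ_ij = r_ij · s_i · s_j:
  σ(I1,I2) = 0.167 × 0.778 × 1.618 = 0.2102
  σ(I1,I3) = 0.197 × 0.778 × 0.936 = 0.1435
  σ(I1,I4) = 0.127 × 0.778 × 1.458 = 0.1441
  σ(I2,I3) = 0.096 × 1.618 × 0.936 = 0.1454
  σ(I2,I4) = 0.304 × 1.618 × 1.458 = 0.7171
  σ(I3,I4) = 0.132 × 0.936 × 1.458 = 0.1801
σ²_T = Σσ²ᵢ + 2·Σσ_ij = 6.2251 + 2 × 1.5404 = 9.3059
α = (4/3)·(1 − 6.2251/9.3059) = 0.44

α = 0.44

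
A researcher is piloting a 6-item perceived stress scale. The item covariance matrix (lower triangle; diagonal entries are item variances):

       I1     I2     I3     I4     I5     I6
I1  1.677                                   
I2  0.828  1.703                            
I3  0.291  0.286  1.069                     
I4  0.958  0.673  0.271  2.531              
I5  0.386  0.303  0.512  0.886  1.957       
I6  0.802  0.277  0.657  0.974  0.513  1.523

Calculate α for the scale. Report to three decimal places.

α = 0.747

ΣVar(i) = 1.677 + 1.703 + 1.069 + 2.531 + 1.957 + 1.523 = 10.460
Σ_{i<j} σ_ij = 8.617
total variance = 10.460 + 2 × 8.617 = 27.694
α = (k/(k−1))·(1 − ΣVar(i)/total variance) = (6/5)·(1 − 10.460/27.694) = 0.747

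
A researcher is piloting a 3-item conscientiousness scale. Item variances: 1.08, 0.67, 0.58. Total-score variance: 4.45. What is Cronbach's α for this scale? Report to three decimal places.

ΣVar(i) = 1.08 + 0.67 + 0.58 = 2.33
α = (k/(k−1))·(1 − ΣVar(i)/σ²_total) = (3/2)·(1 − 2.33/4.45) = 0.715

Cronbach's α = 0.715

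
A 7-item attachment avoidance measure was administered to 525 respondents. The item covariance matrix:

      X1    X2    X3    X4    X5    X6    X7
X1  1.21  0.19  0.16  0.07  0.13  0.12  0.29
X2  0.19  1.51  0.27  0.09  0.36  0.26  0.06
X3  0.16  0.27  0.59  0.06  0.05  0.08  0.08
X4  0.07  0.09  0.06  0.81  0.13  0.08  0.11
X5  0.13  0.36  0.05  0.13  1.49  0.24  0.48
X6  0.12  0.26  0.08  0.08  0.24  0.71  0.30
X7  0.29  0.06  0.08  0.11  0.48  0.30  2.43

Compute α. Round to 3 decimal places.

ΣVar(i) = 1.21 + 1.51 + 0.59 + 0.81 + 1.49 + 0.71 + 2.43 = 8.75
Sum of the distinct covariances = 3.61
Var(T) = 8.75 + 2 × 3.61 = 15.97
α = (k/(k−1))·(1 − ΣVar(i)/Var(T)) = (7/6)·(1 − 8.75/15.97) = 0.527

α = 0.527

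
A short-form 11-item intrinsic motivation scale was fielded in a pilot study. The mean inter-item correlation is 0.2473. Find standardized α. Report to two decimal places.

standardized α = 0.78

Standardized α = k·r̄ / (1 + (k−1)·r̄) = 11 × 0.2473 / (1 + 10 × 0.2473)
  = 2.7203 / 3.4730 = 0.78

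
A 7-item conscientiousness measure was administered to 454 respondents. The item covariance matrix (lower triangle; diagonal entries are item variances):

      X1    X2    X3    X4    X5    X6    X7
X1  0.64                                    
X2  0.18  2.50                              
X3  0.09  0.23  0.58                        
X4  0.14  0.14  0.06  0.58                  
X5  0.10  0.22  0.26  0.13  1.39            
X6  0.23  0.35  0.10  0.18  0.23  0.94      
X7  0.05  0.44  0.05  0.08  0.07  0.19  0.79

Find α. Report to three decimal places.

ΣVar(i) = 0.64 + 2.50 + 0.58 + 0.58 + 1.39 + 0.94 + 0.79 = 7.42
Sum of the distinct covariances = 3.52
total variance = 7.42 + 2 × 3.52 = 14.46
α = (k/(k−1))·(1 − ΣVar(i)/total variance) = (7/6)·(1 − 7.42/14.46) = 0.568

α = 0.568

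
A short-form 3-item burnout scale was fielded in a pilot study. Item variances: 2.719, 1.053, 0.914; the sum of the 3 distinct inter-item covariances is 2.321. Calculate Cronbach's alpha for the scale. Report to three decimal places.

α = 0.746

Σσ²ᵢ = 2.719 + 1.053 + 0.914 = 4.686
Sum of distinct covariances = 2.321
Var(T) = Σσ²ᵢ + 2·Σcov = 4.686 + 2 × 2.321 = 9.328
α = (3/2)·(1 − 4.686/9.328) = 0.746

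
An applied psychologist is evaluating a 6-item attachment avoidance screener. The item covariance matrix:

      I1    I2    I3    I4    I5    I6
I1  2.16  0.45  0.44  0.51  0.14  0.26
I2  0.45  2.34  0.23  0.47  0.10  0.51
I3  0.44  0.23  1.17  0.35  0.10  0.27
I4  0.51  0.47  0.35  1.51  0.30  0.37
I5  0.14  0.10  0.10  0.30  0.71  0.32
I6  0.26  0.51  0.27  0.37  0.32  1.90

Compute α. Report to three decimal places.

α = 0.595

ΣVar(i) = 2.16 + 2.34 + 1.17 + 1.51 + 0.71 + 1.90 = 9.79
Sum of the distinct covariances = 4.82
Var(T) = 9.79 + 2 × 4.82 = 19.43
α = (k/(k−1))·(1 − ΣVar(i)/Var(T)) = (6/5)·(1 − 9.79/19.43) = 0.595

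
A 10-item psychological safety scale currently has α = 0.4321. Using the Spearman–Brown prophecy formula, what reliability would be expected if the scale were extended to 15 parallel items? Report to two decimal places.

Length factor m = 15/10 = 1.5000
α' = m·α / (1 + (m−1)·α)
   = 15/10 × 0.4321 / (1 + (15/10 − 1) × 0.4321)
   = 0.6482 / 1.2161 = 0.53

predicted reliability = 0.53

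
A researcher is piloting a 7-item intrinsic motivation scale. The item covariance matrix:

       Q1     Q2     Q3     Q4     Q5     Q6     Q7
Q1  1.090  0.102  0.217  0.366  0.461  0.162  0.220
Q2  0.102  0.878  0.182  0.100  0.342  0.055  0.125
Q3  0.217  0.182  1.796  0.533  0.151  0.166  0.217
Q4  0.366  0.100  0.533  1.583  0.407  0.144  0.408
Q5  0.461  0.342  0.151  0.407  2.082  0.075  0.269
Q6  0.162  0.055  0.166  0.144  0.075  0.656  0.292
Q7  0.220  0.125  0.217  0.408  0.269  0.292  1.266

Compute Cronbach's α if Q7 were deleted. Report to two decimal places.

Remaining items: Q1, Q2, Q3, Q4, Q5, Q6 (k = 6).
sum of item variances = 1.090 + 0.878 + 1.796 + 1.583 + 2.082 + 0.656 = 8.085
σ²_total = 8.085 + 2 × 3.463 = 15.011
α (item deleted) = (6/5)·(1 − 8.085/15.011) = 0.55

Cronbach's α = 0.55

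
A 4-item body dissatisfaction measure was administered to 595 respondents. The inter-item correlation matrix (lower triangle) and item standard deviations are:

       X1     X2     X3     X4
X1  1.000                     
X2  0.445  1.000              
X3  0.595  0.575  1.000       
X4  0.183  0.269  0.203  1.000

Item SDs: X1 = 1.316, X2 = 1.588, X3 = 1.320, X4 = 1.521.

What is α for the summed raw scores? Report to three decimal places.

α = 0.700

Σσ²ᵢ = 1.316² + 1.588² + 1.320² + 1.521² = 8.3094
Covariances σ_ij = r_ij · s_i · s_j:
  σ(X1,X2) = 0.445 × 1.316 × 1.588 = 0.9300
  σ(X1,X3) = 0.595 × 1.316 × 1.320 = 1.0336
  σ(X1,X4) = 0.183 × 1.316 × 1.521 = 0.3663
  σ(X2,X3) = 0.575 × 1.588 × 1.320 = 1.2053
  σ(X2,X4) = 0.269 × 1.588 × 1.521 = 0.6497
  σ(X3,X4) = 0.203 × 1.320 × 1.521 = 0.4076
σ²_T = Σσ²ᵢ + 2·Σσ_ij = 8.3094 + 2 × 4.5925 = 17.4944
α = (4/3)·(1 − 8.3094/17.4944) = 0.700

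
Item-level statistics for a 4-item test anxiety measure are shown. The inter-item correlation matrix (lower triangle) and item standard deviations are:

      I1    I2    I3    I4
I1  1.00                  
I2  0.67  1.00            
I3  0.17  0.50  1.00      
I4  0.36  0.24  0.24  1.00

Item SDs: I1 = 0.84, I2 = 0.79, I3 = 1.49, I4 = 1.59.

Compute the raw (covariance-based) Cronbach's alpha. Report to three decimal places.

α = 0.614

Σσ²ᵢ = 0.84² + 0.79² + 1.49² + 1.59² = 6.0779
Covariances σ_ij = r_ij · s_i · s_j:
  σ(I1,I2) = 0.67 × 0.84 × 0.79 = 0.4446
  σ(I1,I3) = 0.17 × 0.84 × 1.49 = 0.2128
  σ(I1,I4) = 0.36 × 0.84 × 1.59 = 0.4808
  σ(I2,I3) = 0.50 × 0.79 × 1.49 = 0.5886
  σ(I2,I4) = 0.24 × 0.79 × 1.59 = 0.3015
  σ(I3,I4) = 0.24 × 1.49 × 1.59 = 0.5686
σ²_T = Σσ²ᵢ + 2·Σσ_ij = 6.0779 + 2 × 2.5969 = 11.2717
α = (4/3)·(1 − 6.0779/11.2717) = 0.614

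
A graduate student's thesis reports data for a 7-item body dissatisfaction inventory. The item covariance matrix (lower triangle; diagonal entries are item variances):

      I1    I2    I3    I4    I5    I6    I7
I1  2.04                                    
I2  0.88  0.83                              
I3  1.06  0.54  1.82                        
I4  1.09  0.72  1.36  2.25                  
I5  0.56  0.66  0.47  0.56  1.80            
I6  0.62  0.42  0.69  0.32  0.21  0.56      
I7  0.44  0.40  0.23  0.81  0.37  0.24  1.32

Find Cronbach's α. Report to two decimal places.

Σσᵢ² = 2.04 + 0.83 + 1.82 + 2.25 + 1.80 + 0.56 + 1.32 = 10.62
Sum of off-diagonal covariances = 12.65
σ²_T = 10.62 + 2 × 12.65 = 35.92
α = (k/(k−1))·(1 − Σσᵢ²/σ²_T) = (7/6)·(1 − 10.62/35.92) = 0.82

Cronbach's α = 0.82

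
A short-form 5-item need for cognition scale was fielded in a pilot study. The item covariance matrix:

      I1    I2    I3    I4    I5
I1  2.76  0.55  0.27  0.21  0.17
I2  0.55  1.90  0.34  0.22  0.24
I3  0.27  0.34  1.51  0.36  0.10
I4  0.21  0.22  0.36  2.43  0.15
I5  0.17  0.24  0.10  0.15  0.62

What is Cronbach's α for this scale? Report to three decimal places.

α = 0.452

Σσᵢ² = 2.76 + 1.90 + 1.51 + 2.43 + 0.62 = 9.22
Σ_{i<j} σ_ij = 2.61
σ²_total = 9.22 + 2 × 2.61 = 14.44
α = (k/(k−1))·(1 − Σσᵢ²/σ²_total) = (5/4)·(1 − 9.22/14.44) = 0.452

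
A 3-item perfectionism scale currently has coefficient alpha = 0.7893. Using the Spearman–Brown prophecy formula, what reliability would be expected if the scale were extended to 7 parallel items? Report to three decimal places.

Length factor m = 7/3 = 2.3333
α' = m·α / (1 + (m−1)·α)
   = 7/3 × 0.7893 / (1 + (7/3 − 1) × 0.7893)
   = 1.8417 / 2.0524 = 0.897

predicted reliability = 0.897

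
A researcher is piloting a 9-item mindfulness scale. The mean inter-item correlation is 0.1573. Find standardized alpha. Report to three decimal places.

Standardized α = k·r̄ / (1 + (k−1)·r̄) = 9 × 0.1573 / (1 + 8 × 0.1573)
  = 1.4157 / 2.2584 = 0.627

standardized alpha = 0.627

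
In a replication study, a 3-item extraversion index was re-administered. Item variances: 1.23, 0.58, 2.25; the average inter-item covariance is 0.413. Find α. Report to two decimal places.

α = 0.57

ΣVar(i) = 1.23 + 0.58 + 2.25 = 4.06
Sum of the 3 distinct covariances = 3 × 0.413 = 1.239
σ²_total = ΣVar(i) + 2·Σcov = 4.06 + 2 × 1.239 = 6.538
α = (3/2)·(1 − 4.06/6.538) = 0.57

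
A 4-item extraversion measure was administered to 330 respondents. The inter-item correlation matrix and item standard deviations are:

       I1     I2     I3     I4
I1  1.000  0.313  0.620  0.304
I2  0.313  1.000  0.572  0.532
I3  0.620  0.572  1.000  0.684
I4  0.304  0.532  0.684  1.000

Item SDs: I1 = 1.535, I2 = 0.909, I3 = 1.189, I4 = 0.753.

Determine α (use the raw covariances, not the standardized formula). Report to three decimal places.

Σσ²ᵢ = 1.535² + 0.909² + 1.189² + 0.753² = 5.1632
Covariances σ_ij = r_ij · s_i · s_j:
  σ(I1,I2) = 0.313 × 1.535 × 0.909 = 0.4367
  σ(I1,I3) = 0.620 × 1.535 × 1.189 = 1.1316
  σ(I1,I4) = 0.304 × 1.535 × 0.753 = 0.3514
  σ(I2,I3) = 0.572 × 0.909 × 1.189 = 0.6182
  σ(I2,I4) = 0.532 × 0.909 × 0.753 = 0.3641
  σ(I3,I4) = 0.684 × 1.189 × 0.753 = 0.6124
σ²_T = Σσ²ᵢ + 2·Σσ_ij = 5.1632 + 2 × 3.5144 = 12.1920
α = (4/3)·(1 − 5.1632/12.1920) = 0.769

α = 0.769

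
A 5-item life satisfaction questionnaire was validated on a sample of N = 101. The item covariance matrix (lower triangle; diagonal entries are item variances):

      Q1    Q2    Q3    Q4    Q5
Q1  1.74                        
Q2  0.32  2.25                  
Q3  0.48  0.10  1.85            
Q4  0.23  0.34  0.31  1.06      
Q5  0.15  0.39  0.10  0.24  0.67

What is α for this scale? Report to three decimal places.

Σσᵢ² = 1.74 + 2.25 + 1.85 + 1.06 + 0.67 = 7.57
Sum of the distinct covariances = 2.66
σ²_total = 7.57 + 2 × 2.66 = 12.89
α = (k/(k−1))·(1 − Σσᵢ²/σ²_total) = (5/4)·(1 − 7.57/12.89) = 0.516

α = 0.516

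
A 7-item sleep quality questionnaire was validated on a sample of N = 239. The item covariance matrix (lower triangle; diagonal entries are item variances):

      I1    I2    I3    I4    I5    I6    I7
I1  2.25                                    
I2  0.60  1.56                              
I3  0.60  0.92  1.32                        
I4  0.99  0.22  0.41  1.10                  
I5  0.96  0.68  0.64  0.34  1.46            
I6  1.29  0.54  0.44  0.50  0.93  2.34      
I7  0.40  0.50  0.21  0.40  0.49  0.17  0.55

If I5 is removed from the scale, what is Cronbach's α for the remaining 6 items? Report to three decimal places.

α = 0.771

Remaining items: I1, I2, I3, I4, I6, I7 (k = 6).
Σσ²ᵢ = 2.25 + 1.56 + 1.32 + 1.10 + 2.34 + 0.55 = 9.12
total variance = 9.12 + 2 × 8.19 = 25.50
α (item deleted) = (6/5)·(1 − 9.12/25.50) = 0.771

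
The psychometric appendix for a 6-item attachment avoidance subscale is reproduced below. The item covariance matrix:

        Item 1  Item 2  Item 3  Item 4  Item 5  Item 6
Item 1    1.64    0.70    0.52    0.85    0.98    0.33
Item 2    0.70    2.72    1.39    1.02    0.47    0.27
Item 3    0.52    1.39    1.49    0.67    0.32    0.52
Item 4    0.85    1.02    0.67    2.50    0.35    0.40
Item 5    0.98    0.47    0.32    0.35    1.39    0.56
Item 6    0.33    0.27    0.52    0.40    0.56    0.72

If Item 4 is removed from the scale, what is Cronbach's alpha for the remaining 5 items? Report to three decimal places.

Remaining items: Item 1, Item 2, Item 3, Item 5, Item 6 (k = 5).
Σσᵢ² = 1.64 + 2.72 + 1.49 + 1.39 + 0.72 = 7.96
Var(T) = 7.96 + 2 × 6.06 = 20.08
α (item deleted) = (5/4)·(1 − 7.96/20.08) = 0.754

Cronbach's alpha = 0.754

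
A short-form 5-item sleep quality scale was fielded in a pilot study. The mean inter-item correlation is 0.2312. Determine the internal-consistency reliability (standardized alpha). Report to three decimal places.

Standardized α = k·r̄ / (1 + (k−1)·r̄) = 5 × 0.2312 / (1 + 4 × 0.2312)
  = 1.1560 / 1.9248 = 0.601

standardized alpha = 0.601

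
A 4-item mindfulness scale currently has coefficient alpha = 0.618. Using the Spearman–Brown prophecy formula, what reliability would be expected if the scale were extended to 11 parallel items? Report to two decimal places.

predicted reliability = 0.82

Length factor m = 11/4 = 2.7500
α' = m·α / (1 + (m−1)·α)
   = 11/4 × 0.618 / (1 + (11/4 − 1) × 0.618)
   = 1.6995 / 2.0815 = 0.82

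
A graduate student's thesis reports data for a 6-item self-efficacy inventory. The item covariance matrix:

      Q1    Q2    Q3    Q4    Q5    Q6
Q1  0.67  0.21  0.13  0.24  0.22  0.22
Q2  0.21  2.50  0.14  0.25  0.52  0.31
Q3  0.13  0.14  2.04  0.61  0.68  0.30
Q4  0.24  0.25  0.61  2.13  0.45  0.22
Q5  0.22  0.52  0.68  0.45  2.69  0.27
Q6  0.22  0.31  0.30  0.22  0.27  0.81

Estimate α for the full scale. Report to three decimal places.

ΣVar(i) = 0.67 + 2.50 + 2.04 + 2.13 + 2.69 + 0.81 = 10.84
Sum of off-diagonal covariances = 4.77
Var(T) = 10.84 + 2 × 4.77 = 20.38
α = (k/(k−1))·(1 − ΣVar(i)/Var(T)) = (6/5)·(1 − 10.84/20.38) = 0.562

α = 0.562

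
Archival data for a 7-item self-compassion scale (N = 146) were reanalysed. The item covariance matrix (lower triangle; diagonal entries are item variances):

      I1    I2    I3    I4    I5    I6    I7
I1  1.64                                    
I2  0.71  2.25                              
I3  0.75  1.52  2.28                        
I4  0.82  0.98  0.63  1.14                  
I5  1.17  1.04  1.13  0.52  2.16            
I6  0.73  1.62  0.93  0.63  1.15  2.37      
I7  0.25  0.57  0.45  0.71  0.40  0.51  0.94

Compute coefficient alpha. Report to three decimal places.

Σσᵢ² = 1.64 + 2.25 + 2.28 + 1.14 + 2.16 + 2.37 + 0.94 = 12.78
Σ_{i<j} σ_ij = 17.22
Var(T) = 12.78 + 2 × 17.22 = 47.22
α = (k/(k−1))·(1 − Σσᵢ²/Var(T)) = (7/6)·(1 − 12.78/47.22) = 0.851

α = 0.851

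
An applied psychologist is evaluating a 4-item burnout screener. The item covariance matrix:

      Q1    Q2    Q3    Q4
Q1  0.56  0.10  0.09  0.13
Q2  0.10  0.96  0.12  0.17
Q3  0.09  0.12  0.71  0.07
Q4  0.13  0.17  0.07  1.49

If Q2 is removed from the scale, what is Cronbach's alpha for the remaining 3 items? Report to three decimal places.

Cronbach's alpha = 0.260

Remaining items: Q1, Q3, Q4 (k = 3).
Σσᵢ² = 0.56 + 0.71 + 1.49 = 2.76
σ²_total = 2.76 + 2 × 0.29 = 3.34
α (item deleted) = (3/2)·(1 − 2.76/3.34) = 0.260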